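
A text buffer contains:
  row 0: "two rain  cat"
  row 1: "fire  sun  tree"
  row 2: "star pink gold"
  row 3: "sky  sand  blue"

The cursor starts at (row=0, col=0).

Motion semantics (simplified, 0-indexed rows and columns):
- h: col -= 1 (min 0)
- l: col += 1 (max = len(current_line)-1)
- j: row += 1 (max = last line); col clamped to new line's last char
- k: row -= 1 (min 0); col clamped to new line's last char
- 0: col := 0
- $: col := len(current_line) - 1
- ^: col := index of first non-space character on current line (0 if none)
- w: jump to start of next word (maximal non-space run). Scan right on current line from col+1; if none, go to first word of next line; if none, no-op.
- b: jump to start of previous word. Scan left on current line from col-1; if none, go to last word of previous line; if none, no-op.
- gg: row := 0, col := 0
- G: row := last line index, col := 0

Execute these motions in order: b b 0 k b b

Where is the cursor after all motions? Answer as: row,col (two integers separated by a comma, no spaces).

Answer: 0,0

Derivation:
After 1 (b): row=0 col=0 char='t'
After 2 (b): row=0 col=0 char='t'
After 3 (0): row=0 col=0 char='t'
After 4 (k): row=0 col=0 char='t'
After 5 (b): row=0 col=0 char='t'
After 6 (b): row=0 col=0 char='t'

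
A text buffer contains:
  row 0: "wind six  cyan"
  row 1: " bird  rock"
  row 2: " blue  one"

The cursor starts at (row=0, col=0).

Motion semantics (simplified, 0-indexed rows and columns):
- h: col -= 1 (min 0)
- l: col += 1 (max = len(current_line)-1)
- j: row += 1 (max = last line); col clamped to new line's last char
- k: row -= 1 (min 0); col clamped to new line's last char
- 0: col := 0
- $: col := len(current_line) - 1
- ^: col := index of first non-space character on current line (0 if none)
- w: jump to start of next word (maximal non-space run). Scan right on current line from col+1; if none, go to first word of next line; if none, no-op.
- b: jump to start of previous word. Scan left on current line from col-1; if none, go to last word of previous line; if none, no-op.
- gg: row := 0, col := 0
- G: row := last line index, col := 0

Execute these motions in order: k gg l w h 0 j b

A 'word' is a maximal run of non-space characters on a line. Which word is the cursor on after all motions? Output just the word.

Answer: cyan

Derivation:
After 1 (k): row=0 col=0 char='w'
After 2 (gg): row=0 col=0 char='w'
After 3 (l): row=0 col=1 char='i'
After 4 (w): row=0 col=5 char='s'
After 5 (h): row=0 col=4 char='_'
After 6 (0): row=0 col=0 char='w'
After 7 (j): row=1 col=0 char='_'
After 8 (b): row=0 col=10 char='c'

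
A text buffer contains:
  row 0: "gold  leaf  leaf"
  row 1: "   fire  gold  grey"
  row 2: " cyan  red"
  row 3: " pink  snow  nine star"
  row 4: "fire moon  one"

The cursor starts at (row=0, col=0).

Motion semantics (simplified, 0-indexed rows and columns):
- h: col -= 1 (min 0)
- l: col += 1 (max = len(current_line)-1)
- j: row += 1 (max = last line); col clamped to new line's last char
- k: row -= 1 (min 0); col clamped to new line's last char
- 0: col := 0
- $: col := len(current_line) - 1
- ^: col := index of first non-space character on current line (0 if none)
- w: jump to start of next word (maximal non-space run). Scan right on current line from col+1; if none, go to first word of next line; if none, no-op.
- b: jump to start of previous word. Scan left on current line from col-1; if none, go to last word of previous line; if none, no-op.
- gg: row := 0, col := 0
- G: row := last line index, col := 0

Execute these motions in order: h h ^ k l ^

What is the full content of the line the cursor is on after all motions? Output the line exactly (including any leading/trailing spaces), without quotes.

After 1 (h): row=0 col=0 char='g'
After 2 (h): row=0 col=0 char='g'
After 3 (^): row=0 col=0 char='g'
After 4 (k): row=0 col=0 char='g'
After 5 (l): row=0 col=1 char='o'
After 6 (^): row=0 col=0 char='g'

Answer: gold  leaf  leaf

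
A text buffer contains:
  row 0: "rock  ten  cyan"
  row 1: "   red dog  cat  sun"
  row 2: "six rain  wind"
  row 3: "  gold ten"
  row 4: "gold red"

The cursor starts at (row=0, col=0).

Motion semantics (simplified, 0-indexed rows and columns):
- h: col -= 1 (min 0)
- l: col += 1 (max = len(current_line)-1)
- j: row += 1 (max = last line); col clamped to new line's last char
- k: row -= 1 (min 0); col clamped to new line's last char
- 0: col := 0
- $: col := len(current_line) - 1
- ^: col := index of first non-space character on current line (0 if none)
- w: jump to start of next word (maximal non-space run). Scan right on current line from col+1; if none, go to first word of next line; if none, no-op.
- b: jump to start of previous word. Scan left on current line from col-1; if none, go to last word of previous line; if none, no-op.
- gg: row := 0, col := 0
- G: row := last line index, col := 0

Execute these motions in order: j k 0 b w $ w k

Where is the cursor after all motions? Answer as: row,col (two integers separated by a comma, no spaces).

After 1 (j): row=1 col=0 char='_'
After 2 (k): row=0 col=0 char='r'
After 3 (0): row=0 col=0 char='r'
After 4 (b): row=0 col=0 char='r'
After 5 (w): row=0 col=6 char='t'
After 6 ($): row=0 col=14 char='n'
After 7 (w): row=1 col=3 char='r'
After 8 (k): row=0 col=3 char='k'

Answer: 0,3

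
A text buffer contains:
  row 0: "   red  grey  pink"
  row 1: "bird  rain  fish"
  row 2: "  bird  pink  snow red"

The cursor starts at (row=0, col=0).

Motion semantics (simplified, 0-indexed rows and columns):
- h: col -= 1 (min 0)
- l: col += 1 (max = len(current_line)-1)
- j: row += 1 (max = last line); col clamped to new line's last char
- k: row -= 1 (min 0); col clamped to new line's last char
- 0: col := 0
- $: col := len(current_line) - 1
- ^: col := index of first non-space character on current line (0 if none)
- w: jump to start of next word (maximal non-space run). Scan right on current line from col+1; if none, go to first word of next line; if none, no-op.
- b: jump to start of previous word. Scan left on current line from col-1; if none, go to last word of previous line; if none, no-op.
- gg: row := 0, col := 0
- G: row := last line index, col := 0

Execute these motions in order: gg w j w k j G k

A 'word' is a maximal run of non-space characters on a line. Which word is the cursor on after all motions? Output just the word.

After 1 (gg): row=0 col=0 char='_'
After 2 (w): row=0 col=3 char='r'
After 3 (j): row=1 col=3 char='d'
After 4 (w): row=1 col=6 char='r'
After 5 (k): row=0 col=6 char='_'
After 6 (j): row=1 col=6 char='r'
After 7 (G): row=2 col=0 char='_'
After 8 (k): row=1 col=0 char='b'

Answer: bird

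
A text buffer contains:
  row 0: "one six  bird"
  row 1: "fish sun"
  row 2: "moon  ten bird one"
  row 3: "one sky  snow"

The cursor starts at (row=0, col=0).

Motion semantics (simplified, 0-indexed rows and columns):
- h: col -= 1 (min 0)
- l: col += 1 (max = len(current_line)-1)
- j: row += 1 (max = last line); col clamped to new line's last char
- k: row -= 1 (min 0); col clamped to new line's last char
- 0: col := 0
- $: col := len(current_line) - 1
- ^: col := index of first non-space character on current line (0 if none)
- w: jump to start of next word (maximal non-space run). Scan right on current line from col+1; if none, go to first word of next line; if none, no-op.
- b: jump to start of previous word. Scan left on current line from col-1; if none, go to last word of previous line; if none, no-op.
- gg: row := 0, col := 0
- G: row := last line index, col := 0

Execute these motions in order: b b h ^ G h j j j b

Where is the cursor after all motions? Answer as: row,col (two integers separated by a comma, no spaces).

After 1 (b): row=0 col=0 char='o'
After 2 (b): row=0 col=0 char='o'
After 3 (h): row=0 col=0 char='o'
After 4 (^): row=0 col=0 char='o'
After 5 (G): row=3 col=0 char='o'
After 6 (h): row=3 col=0 char='o'
After 7 (j): row=3 col=0 char='o'
After 8 (j): row=3 col=0 char='o'
After 9 (j): row=3 col=0 char='o'
After 10 (b): row=2 col=15 char='o'

Answer: 2,15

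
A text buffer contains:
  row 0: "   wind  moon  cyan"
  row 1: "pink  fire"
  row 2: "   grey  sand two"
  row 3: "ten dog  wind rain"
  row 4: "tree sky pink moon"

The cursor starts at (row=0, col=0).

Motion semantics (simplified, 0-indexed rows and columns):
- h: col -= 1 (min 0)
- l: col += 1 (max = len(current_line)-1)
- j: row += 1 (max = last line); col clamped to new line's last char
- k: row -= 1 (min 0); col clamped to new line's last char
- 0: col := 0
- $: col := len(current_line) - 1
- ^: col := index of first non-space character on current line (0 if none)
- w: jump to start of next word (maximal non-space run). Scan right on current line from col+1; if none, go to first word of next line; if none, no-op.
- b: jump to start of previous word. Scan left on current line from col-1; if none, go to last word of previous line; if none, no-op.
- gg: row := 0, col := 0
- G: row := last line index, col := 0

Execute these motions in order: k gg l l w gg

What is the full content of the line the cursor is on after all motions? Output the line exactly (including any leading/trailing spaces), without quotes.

Answer:    wind  moon  cyan

Derivation:
After 1 (k): row=0 col=0 char='_'
After 2 (gg): row=0 col=0 char='_'
After 3 (l): row=0 col=1 char='_'
After 4 (l): row=0 col=2 char='_'
After 5 (w): row=0 col=3 char='w'
After 6 (gg): row=0 col=0 char='_'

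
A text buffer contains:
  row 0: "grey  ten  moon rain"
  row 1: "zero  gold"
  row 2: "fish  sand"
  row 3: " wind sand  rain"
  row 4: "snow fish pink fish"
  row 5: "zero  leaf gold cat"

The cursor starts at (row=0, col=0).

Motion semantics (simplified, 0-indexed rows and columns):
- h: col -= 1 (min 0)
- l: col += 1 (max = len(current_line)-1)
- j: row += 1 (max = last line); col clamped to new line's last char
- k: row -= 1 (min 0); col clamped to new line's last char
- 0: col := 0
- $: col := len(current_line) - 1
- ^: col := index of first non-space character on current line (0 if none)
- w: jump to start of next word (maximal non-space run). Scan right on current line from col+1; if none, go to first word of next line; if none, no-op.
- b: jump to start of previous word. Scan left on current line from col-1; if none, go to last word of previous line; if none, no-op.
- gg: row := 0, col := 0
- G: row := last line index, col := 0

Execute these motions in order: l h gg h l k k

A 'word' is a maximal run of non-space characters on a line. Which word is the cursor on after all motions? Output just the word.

Answer: grey

Derivation:
After 1 (l): row=0 col=1 char='r'
After 2 (h): row=0 col=0 char='g'
After 3 (gg): row=0 col=0 char='g'
After 4 (h): row=0 col=0 char='g'
After 5 (l): row=0 col=1 char='r'
After 6 (k): row=0 col=1 char='r'
After 7 (k): row=0 col=1 char='r'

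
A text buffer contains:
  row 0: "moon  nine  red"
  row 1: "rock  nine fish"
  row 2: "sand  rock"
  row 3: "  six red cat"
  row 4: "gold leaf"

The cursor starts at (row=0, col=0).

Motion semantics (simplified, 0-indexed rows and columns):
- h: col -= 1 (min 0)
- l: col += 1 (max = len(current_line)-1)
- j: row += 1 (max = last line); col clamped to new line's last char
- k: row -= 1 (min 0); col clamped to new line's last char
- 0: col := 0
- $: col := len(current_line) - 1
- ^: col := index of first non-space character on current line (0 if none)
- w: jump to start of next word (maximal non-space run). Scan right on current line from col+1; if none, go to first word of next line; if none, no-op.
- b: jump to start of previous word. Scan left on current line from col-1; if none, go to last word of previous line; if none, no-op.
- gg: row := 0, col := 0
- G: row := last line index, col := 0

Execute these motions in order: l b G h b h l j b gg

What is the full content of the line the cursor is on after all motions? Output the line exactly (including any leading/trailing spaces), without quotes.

Answer: moon  nine  red

Derivation:
After 1 (l): row=0 col=1 char='o'
After 2 (b): row=0 col=0 char='m'
After 3 (G): row=4 col=0 char='g'
After 4 (h): row=4 col=0 char='g'
After 5 (b): row=3 col=10 char='c'
After 6 (h): row=3 col=9 char='_'
After 7 (l): row=3 col=10 char='c'
After 8 (j): row=4 col=8 char='f'
After 9 (b): row=4 col=5 char='l'
After 10 (gg): row=0 col=0 char='m'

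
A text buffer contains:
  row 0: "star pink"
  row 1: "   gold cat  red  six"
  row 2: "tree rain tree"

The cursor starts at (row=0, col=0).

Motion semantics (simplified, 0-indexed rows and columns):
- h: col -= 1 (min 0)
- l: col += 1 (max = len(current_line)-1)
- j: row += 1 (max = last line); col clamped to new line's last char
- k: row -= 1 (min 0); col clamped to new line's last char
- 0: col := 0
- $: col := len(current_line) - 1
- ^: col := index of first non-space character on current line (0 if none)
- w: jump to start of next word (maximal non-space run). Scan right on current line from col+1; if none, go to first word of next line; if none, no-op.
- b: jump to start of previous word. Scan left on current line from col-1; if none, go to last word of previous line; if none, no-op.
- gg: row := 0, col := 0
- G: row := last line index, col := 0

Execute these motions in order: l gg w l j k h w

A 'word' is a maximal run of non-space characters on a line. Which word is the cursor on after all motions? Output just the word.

Answer: gold

Derivation:
After 1 (l): row=0 col=1 char='t'
After 2 (gg): row=0 col=0 char='s'
After 3 (w): row=0 col=5 char='p'
After 4 (l): row=0 col=6 char='i'
After 5 (j): row=1 col=6 char='d'
After 6 (k): row=0 col=6 char='i'
After 7 (h): row=0 col=5 char='p'
After 8 (w): row=1 col=3 char='g'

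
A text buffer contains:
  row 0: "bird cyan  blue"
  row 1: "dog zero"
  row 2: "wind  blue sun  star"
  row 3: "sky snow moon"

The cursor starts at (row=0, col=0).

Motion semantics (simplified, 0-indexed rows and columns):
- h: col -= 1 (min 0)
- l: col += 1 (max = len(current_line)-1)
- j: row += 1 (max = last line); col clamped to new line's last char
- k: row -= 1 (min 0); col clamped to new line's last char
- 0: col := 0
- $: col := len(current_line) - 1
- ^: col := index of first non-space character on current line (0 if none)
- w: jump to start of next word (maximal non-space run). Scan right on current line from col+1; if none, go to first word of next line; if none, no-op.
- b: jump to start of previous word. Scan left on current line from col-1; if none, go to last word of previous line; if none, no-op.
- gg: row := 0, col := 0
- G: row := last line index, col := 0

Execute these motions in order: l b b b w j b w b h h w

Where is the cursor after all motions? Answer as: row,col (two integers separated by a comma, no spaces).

After 1 (l): row=0 col=1 char='i'
After 2 (b): row=0 col=0 char='b'
After 3 (b): row=0 col=0 char='b'
After 4 (b): row=0 col=0 char='b'
After 5 (w): row=0 col=5 char='c'
After 6 (j): row=1 col=5 char='e'
After 7 (b): row=1 col=4 char='z'
After 8 (w): row=2 col=0 char='w'
After 9 (b): row=1 col=4 char='z'
After 10 (h): row=1 col=3 char='_'
After 11 (h): row=1 col=2 char='g'
After 12 (w): row=1 col=4 char='z'

Answer: 1,4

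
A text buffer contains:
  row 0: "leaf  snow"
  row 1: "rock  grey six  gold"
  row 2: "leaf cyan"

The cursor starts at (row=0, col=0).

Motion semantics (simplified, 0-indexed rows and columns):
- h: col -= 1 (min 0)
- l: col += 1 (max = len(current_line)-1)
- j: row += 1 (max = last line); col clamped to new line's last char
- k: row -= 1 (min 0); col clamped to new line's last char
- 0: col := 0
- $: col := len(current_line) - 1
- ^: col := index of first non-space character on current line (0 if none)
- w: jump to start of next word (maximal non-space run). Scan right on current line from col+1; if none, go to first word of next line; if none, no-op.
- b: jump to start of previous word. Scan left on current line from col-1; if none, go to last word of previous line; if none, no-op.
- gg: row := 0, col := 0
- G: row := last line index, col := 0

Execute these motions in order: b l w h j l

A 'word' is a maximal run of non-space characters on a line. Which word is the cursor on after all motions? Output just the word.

After 1 (b): row=0 col=0 char='l'
After 2 (l): row=0 col=1 char='e'
After 3 (w): row=0 col=6 char='s'
After 4 (h): row=0 col=5 char='_'
After 5 (j): row=1 col=5 char='_'
After 6 (l): row=1 col=6 char='g'

Answer: grey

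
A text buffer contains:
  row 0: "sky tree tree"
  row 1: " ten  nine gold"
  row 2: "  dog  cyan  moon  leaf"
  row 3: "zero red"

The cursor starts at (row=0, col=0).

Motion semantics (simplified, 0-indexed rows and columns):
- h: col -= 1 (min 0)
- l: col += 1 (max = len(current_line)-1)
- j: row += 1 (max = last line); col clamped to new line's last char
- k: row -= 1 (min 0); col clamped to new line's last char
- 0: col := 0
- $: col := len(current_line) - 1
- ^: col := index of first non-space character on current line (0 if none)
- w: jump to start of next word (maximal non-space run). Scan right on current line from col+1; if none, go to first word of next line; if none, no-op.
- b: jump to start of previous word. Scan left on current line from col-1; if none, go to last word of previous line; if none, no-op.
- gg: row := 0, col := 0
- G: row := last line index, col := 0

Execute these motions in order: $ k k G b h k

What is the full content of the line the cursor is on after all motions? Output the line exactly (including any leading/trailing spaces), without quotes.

Answer:  ten  nine gold

Derivation:
After 1 ($): row=0 col=12 char='e'
After 2 (k): row=0 col=12 char='e'
After 3 (k): row=0 col=12 char='e'
After 4 (G): row=3 col=0 char='z'
After 5 (b): row=2 col=19 char='l'
After 6 (h): row=2 col=18 char='_'
After 7 (k): row=1 col=14 char='d'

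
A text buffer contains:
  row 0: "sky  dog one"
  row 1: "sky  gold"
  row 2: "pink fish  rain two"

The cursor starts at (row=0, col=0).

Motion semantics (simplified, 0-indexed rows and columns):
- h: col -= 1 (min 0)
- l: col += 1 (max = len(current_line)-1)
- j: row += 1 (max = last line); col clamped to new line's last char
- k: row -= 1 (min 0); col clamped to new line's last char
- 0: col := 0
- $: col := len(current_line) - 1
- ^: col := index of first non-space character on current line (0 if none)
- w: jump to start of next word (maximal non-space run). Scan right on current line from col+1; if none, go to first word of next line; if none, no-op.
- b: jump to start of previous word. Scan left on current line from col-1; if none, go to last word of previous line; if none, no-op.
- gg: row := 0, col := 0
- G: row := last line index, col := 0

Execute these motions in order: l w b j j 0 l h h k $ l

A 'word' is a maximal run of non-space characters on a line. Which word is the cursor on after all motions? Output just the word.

After 1 (l): row=0 col=1 char='k'
After 2 (w): row=0 col=5 char='d'
After 3 (b): row=0 col=0 char='s'
After 4 (j): row=1 col=0 char='s'
After 5 (j): row=2 col=0 char='p'
After 6 (0): row=2 col=0 char='p'
After 7 (l): row=2 col=1 char='i'
After 8 (h): row=2 col=0 char='p'
After 9 (h): row=2 col=0 char='p'
After 10 (k): row=1 col=0 char='s'
After 11 ($): row=1 col=8 char='d'
After 12 (l): row=1 col=8 char='d'

Answer: gold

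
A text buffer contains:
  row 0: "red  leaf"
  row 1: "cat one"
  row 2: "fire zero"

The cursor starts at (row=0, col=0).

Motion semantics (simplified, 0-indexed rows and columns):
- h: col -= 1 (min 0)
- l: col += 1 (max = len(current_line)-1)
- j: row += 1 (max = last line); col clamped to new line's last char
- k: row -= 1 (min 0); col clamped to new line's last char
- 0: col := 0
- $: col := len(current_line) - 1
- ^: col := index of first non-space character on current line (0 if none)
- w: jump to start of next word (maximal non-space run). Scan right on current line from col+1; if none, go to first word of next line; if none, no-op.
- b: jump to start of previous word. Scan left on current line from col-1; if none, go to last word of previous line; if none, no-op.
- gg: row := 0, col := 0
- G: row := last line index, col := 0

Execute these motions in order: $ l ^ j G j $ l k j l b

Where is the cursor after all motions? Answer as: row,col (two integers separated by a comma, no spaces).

Answer: 2,5

Derivation:
After 1 ($): row=0 col=8 char='f'
After 2 (l): row=0 col=8 char='f'
After 3 (^): row=0 col=0 char='r'
After 4 (j): row=1 col=0 char='c'
After 5 (G): row=2 col=0 char='f'
After 6 (j): row=2 col=0 char='f'
After 7 ($): row=2 col=8 char='o'
After 8 (l): row=2 col=8 char='o'
After 9 (k): row=1 col=6 char='e'
After 10 (j): row=2 col=6 char='e'
After 11 (l): row=2 col=7 char='r'
After 12 (b): row=2 col=5 char='z'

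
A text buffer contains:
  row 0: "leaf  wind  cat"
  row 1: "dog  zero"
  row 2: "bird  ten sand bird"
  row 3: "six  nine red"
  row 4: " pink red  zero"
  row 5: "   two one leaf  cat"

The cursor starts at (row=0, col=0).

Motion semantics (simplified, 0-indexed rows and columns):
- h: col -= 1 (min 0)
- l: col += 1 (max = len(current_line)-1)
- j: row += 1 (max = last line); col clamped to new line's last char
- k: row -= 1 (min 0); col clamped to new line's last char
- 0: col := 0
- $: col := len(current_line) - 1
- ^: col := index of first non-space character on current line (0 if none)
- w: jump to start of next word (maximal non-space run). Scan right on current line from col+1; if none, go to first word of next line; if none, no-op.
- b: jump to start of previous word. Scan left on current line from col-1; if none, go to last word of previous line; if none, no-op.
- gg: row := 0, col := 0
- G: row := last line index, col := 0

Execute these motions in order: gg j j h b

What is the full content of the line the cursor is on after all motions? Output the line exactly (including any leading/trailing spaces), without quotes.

After 1 (gg): row=0 col=0 char='l'
After 2 (j): row=1 col=0 char='d'
After 3 (j): row=2 col=0 char='b'
After 4 (h): row=2 col=0 char='b'
After 5 (b): row=1 col=5 char='z'

Answer: dog  zero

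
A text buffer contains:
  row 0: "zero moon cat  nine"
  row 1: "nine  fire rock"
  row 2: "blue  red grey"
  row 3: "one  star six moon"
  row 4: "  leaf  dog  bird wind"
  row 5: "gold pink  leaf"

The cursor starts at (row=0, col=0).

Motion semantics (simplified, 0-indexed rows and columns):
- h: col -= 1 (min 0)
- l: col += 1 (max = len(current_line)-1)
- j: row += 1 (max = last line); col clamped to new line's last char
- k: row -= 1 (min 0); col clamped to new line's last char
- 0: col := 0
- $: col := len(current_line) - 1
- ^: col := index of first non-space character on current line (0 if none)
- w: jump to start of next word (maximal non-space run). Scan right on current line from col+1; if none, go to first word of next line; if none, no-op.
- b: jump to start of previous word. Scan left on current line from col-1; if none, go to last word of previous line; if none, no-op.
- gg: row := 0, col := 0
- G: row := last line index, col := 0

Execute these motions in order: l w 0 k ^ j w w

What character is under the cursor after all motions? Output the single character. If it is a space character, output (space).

After 1 (l): row=0 col=1 char='e'
After 2 (w): row=0 col=5 char='m'
After 3 (0): row=0 col=0 char='z'
After 4 (k): row=0 col=0 char='z'
After 5 (^): row=0 col=0 char='z'
After 6 (j): row=1 col=0 char='n'
After 7 (w): row=1 col=6 char='f'
After 8 (w): row=1 col=11 char='r'

Answer: r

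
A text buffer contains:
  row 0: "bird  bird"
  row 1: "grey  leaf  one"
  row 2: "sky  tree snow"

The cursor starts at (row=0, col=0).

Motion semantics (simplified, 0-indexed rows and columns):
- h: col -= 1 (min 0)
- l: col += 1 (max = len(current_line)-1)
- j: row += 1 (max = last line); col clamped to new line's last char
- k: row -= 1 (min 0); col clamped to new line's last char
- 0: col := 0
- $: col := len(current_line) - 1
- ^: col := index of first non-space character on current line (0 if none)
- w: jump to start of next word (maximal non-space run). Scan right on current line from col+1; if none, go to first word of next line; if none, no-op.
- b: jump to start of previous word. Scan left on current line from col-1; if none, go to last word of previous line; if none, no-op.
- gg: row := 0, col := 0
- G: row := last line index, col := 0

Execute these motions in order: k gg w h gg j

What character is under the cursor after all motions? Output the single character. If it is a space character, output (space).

Answer: g

Derivation:
After 1 (k): row=0 col=0 char='b'
After 2 (gg): row=0 col=0 char='b'
After 3 (w): row=0 col=6 char='b'
After 4 (h): row=0 col=5 char='_'
After 5 (gg): row=0 col=0 char='b'
After 6 (j): row=1 col=0 char='g'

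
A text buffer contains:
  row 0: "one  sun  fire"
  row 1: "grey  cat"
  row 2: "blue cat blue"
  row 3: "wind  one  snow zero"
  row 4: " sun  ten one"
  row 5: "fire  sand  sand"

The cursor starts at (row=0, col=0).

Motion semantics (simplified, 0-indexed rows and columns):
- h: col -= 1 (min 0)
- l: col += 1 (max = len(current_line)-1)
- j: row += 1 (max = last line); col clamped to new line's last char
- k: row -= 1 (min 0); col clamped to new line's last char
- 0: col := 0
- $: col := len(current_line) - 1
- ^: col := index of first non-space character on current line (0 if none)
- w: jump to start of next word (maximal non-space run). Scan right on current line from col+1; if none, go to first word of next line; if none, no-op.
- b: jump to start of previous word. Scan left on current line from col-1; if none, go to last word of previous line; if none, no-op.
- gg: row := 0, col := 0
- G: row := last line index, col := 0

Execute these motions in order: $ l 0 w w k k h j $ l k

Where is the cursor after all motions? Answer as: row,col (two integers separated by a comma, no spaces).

Answer: 0,8

Derivation:
After 1 ($): row=0 col=13 char='e'
After 2 (l): row=0 col=13 char='e'
After 3 (0): row=0 col=0 char='o'
After 4 (w): row=0 col=5 char='s'
After 5 (w): row=0 col=10 char='f'
After 6 (k): row=0 col=10 char='f'
After 7 (k): row=0 col=10 char='f'
After 8 (h): row=0 col=9 char='_'
After 9 (j): row=1 col=8 char='t'
After 10 ($): row=1 col=8 char='t'
After 11 (l): row=1 col=8 char='t'
After 12 (k): row=0 col=8 char='_'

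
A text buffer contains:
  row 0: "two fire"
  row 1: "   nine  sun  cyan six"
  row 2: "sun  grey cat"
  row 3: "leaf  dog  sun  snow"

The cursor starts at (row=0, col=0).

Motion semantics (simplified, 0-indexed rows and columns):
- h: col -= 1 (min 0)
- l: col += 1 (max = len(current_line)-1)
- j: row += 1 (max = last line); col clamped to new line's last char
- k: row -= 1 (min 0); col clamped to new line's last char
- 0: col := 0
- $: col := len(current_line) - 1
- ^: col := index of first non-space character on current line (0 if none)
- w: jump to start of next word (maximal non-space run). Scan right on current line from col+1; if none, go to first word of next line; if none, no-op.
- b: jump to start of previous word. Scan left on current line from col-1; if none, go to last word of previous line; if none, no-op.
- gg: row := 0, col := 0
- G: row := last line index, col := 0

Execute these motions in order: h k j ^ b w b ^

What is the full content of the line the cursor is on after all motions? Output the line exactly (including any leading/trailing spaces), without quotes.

After 1 (h): row=0 col=0 char='t'
After 2 (k): row=0 col=0 char='t'
After 3 (j): row=1 col=0 char='_'
After 4 (^): row=1 col=3 char='n'
After 5 (b): row=0 col=4 char='f'
After 6 (w): row=1 col=3 char='n'
After 7 (b): row=0 col=4 char='f'
After 8 (^): row=0 col=0 char='t'

Answer: two fire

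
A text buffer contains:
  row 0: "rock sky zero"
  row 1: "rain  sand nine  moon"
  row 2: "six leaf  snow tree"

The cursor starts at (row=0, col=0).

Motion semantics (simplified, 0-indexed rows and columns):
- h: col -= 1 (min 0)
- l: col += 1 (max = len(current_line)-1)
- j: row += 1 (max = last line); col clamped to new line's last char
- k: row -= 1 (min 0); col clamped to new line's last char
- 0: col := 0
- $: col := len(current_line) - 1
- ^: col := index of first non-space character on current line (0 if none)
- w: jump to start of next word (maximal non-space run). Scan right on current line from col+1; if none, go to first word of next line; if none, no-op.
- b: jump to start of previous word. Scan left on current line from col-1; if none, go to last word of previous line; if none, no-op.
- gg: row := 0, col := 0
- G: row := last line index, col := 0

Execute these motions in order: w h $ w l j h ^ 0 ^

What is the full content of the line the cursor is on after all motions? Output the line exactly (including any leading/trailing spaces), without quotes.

After 1 (w): row=0 col=5 char='s'
After 2 (h): row=0 col=4 char='_'
After 3 ($): row=0 col=12 char='o'
After 4 (w): row=1 col=0 char='r'
After 5 (l): row=1 col=1 char='a'
After 6 (j): row=2 col=1 char='i'
After 7 (h): row=2 col=0 char='s'
After 8 (^): row=2 col=0 char='s'
After 9 (0): row=2 col=0 char='s'
After 10 (^): row=2 col=0 char='s'

Answer: six leaf  snow tree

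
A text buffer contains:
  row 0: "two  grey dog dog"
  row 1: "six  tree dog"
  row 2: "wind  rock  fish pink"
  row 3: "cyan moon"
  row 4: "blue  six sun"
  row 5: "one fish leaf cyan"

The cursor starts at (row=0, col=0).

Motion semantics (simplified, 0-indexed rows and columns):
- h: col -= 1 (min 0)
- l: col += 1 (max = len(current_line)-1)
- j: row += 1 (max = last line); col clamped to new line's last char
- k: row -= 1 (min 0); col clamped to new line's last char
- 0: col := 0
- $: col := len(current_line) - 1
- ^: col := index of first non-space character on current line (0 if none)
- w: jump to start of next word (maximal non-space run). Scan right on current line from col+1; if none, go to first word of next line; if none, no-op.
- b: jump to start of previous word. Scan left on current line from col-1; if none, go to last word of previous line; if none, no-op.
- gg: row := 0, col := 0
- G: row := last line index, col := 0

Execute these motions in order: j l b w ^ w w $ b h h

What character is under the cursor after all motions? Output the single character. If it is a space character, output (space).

Answer: e

Derivation:
After 1 (j): row=1 col=0 char='s'
After 2 (l): row=1 col=1 char='i'
After 3 (b): row=1 col=0 char='s'
After 4 (w): row=1 col=5 char='t'
After 5 (^): row=1 col=0 char='s'
After 6 (w): row=1 col=5 char='t'
After 7 (w): row=1 col=10 char='d'
After 8 ($): row=1 col=12 char='g'
After 9 (b): row=1 col=10 char='d'
After 10 (h): row=1 col=9 char='_'
After 11 (h): row=1 col=8 char='e'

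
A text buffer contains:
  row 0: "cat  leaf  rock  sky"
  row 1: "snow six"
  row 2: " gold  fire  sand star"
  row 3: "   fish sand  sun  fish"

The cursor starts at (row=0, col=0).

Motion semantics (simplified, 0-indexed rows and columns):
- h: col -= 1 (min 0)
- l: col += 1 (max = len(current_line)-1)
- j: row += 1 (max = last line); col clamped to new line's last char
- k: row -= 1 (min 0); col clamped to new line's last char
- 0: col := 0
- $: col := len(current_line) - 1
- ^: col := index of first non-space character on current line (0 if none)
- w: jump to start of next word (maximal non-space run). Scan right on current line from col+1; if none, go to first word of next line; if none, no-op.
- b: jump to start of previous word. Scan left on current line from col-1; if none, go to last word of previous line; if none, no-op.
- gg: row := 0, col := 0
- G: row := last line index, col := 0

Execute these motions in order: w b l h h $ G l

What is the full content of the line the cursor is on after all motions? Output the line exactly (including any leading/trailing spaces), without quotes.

After 1 (w): row=0 col=5 char='l'
After 2 (b): row=0 col=0 char='c'
After 3 (l): row=0 col=1 char='a'
After 4 (h): row=0 col=0 char='c'
After 5 (h): row=0 col=0 char='c'
After 6 ($): row=0 col=19 char='y'
After 7 (G): row=3 col=0 char='_'
After 8 (l): row=3 col=1 char='_'

Answer:    fish sand  sun  fish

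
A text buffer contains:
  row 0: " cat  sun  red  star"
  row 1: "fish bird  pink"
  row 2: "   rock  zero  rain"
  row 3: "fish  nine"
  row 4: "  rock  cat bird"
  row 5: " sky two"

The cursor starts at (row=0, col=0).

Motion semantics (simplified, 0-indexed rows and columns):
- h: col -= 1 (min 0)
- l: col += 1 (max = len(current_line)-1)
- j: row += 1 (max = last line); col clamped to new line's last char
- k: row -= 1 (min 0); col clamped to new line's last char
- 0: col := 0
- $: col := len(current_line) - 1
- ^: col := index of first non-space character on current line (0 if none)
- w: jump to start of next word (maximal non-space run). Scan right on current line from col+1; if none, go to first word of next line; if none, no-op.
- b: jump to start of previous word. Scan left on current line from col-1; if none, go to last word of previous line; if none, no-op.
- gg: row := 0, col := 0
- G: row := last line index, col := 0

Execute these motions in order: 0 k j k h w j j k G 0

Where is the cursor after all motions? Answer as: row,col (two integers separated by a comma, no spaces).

Answer: 5,0

Derivation:
After 1 (0): row=0 col=0 char='_'
After 2 (k): row=0 col=0 char='_'
After 3 (j): row=1 col=0 char='f'
After 4 (k): row=0 col=0 char='_'
After 5 (h): row=0 col=0 char='_'
After 6 (w): row=0 col=1 char='c'
After 7 (j): row=1 col=1 char='i'
After 8 (j): row=2 col=1 char='_'
After 9 (k): row=1 col=1 char='i'
After 10 (G): row=5 col=0 char='_'
After 11 (0): row=5 col=0 char='_'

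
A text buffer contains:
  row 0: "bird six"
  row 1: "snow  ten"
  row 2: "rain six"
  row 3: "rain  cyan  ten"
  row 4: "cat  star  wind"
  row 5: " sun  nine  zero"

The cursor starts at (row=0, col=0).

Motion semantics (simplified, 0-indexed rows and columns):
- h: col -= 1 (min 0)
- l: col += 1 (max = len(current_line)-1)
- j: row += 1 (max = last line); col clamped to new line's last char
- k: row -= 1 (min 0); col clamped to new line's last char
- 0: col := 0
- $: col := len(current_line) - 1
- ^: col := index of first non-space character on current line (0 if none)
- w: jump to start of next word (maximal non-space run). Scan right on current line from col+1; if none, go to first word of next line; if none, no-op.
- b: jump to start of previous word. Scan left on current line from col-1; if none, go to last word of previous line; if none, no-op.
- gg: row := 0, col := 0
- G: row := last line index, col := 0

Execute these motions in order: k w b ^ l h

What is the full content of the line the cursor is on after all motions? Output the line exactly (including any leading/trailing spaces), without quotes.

After 1 (k): row=0 col=0 char='b'
After 2 (w): row=0 col=5 char='s'
After 3 (b): row=0 col=0 char='b'
After 4 (^): row=0 col=0 char='b'
After 5 (l): row=0 col=1 char='i'
After 6 (h): row=0 col=0 char='b'

Answer: bird six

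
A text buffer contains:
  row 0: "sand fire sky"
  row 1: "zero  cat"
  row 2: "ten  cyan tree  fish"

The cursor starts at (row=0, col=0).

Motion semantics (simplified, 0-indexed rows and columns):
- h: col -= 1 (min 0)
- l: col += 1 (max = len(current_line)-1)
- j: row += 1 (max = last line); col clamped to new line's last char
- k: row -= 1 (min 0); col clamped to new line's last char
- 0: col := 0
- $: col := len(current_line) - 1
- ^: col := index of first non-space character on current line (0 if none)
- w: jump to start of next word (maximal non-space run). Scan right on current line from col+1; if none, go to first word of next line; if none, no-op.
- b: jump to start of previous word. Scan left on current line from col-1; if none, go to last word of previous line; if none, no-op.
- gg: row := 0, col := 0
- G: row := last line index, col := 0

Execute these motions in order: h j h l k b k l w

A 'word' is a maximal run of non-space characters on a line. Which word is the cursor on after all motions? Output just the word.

After 1 (h): row=0 col=0 char='s'
After 2 (j): row=1 col=0 char='z'
After 3 (h): row=1 col=0 char='z'
After 4 (l): row=1 col=1 char='e'
After 5 (k): row=0 col=1 char='a'
After 6 (b): row=0 col=0 char='s'
After 7 (k): row=0 col=0 char='s'
After 8 (l): row=0 col=1 char='a'
After 9 (w): row=0 col=5 char='f'

Answer: fire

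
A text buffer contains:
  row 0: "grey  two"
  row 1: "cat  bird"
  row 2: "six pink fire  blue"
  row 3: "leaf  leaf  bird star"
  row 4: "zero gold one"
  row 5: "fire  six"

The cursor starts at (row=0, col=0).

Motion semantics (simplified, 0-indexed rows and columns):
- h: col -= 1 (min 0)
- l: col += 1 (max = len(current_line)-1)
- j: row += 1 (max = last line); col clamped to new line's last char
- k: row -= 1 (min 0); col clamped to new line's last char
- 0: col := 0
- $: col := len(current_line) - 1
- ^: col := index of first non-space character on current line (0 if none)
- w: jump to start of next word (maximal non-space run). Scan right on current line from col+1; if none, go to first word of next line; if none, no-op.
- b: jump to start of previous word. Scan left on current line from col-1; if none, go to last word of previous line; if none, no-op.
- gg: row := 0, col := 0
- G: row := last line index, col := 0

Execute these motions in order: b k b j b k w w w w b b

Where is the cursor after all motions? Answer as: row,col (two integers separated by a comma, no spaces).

After 1 (b): row=0 col=0 char='g'
After 2 (k): row=0 col=0 char='g'
After 3 (b): row=0 col=0 char='g'
After 4 (j): row=1 col=0 char='c'
After 5 (b): row=0 col=6 char='t'
After 6 (k): row=0 col=6 char='t'
After 7 (w): row=1 col=0 char='c'
After 8 (w): row=1 col=5 char='b'
After 9 (w): row=2 col=0 char='s'
After 10 (w): row=2 col=4 char='p'
After 11 (b): row=2 col=0 char='s'
After 12 (b): row=1 col=5 char='b'

Answer: 1,5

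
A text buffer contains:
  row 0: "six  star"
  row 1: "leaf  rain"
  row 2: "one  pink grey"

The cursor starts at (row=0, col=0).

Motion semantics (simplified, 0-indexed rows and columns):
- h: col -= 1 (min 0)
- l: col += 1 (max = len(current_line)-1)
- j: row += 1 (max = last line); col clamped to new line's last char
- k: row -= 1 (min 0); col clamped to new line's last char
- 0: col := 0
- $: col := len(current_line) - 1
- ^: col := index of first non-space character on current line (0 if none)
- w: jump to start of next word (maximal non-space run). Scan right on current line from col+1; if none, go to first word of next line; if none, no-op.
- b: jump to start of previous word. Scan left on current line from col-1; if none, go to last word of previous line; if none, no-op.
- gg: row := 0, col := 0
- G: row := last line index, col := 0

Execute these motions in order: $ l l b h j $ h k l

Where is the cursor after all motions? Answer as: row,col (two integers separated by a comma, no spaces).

After 1 ($): row=0 col=8 char='r'
After 2 (l): row=0 col=8 char='r'
After 3 (l): row=0 col=8 char='r'
After 4 (b): row=0 col=5 char='s'
After 5 (h): row=0 col=4 char='_'
After 6 (j): row=1 col=4 char='_'
After 7 ($): row=1 col=9 char='n'
After 8 (h): row=1 col=8 char='i'
After 9 (k): row=0 col=8 char='r'
After 10 (l): row=0 col=8 char='r'

Answer: 0,8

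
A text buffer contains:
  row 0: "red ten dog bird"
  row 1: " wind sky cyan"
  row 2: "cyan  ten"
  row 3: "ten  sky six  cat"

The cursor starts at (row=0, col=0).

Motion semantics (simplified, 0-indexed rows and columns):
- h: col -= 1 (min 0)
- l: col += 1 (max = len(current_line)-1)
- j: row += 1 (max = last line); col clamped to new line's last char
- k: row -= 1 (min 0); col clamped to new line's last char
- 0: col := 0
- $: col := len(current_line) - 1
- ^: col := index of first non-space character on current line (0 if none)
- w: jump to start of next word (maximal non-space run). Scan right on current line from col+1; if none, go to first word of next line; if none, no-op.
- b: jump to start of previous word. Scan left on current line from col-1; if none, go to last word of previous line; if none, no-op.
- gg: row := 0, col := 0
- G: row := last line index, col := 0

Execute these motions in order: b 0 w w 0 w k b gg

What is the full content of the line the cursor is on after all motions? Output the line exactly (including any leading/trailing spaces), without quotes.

After 1 (b): row=0 col=0 char='r'
After 2 (0): row=0 col=0 char='r'
After 3 (w): row=0 col=4 char='t'
After 4 (w): row=0 col=8 char='d'
After 5 (0): row=0 col=0 char='r'
After 6 (w): row=0 col=4 char='t'
After 7 (k): row=0 col=4 char='t'
After 8 (b): row=0 col=0 char='r'
After 9 (gg): row=0 col=0 char='r'

Answer: red ten dog bird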